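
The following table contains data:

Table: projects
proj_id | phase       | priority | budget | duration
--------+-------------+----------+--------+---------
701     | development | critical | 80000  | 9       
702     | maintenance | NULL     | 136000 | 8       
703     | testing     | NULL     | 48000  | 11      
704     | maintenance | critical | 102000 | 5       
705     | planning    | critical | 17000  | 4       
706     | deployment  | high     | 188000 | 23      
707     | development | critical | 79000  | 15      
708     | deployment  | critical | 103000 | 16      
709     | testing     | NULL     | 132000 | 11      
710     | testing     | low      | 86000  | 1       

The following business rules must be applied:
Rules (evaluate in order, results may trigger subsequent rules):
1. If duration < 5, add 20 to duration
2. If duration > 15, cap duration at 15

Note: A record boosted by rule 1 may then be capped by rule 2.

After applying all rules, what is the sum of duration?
119

Step 1: Apply rule 1 to records with duration < 5
  - 2 records get bonus of 20
  - Of these, 2 records then exceed 15 and get capped
Step 2: Apply rule 2 to records with duration > 15
  - 2 records (original) are capped
Step 3: Calculate final sum = 119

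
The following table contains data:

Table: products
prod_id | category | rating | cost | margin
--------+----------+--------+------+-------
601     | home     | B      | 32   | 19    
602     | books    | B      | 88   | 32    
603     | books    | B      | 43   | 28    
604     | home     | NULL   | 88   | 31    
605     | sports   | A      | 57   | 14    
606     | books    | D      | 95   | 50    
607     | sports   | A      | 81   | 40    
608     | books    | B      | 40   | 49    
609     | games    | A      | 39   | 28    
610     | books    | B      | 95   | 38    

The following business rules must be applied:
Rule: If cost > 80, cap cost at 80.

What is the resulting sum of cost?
611

Step 1: 5 records have cost > 80
Step 2: These records originally summed to 447
Step 3: After capping: 5 × 80 = 400
Step 4: Unaffected records sum: 211
Step 5: Final sum = 400 + 211 = 611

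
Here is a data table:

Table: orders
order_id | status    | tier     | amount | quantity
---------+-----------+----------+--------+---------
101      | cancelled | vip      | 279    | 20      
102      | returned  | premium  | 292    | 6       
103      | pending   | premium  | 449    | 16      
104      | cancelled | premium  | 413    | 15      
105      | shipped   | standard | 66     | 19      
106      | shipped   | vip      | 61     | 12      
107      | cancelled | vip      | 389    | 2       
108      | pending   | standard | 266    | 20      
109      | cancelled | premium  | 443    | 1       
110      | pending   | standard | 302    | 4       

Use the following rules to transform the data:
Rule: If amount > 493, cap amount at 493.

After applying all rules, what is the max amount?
449

Step 1: Original maximum amount = 449
Step 2: Check cap of 493 against maximum
Step 3: No records exceed the cap (max 449 <= cap 493), so no capping applies
Step 4: Maximum after transformation = 449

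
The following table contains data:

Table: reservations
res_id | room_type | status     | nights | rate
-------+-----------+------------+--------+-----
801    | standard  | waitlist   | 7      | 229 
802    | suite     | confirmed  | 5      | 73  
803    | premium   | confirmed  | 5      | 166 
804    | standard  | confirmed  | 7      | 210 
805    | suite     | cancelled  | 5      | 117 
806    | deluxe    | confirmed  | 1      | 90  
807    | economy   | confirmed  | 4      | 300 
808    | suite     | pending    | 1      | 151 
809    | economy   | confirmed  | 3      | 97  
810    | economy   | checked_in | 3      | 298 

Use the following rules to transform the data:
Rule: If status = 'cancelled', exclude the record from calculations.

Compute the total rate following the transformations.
1614

Step 1: Identify records where status = 'cancelled'
Step 2: The excluded records sum to 117
Step 3: Original total rate = 1731
Step 4: Remaining total = 1731 - 117 = 1614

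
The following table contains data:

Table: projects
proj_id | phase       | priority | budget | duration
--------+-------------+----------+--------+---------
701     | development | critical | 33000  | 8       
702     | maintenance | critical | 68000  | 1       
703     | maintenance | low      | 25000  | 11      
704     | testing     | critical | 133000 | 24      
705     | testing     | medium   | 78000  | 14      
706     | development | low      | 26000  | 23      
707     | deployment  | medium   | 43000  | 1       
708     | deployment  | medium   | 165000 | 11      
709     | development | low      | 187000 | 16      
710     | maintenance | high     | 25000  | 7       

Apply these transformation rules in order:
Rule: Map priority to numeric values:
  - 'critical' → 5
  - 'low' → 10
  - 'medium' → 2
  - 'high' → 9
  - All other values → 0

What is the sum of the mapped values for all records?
60

Step 1: Apply mapping to each record
Step 2: Count by status:
  'critical': 3 records × 5 = 15
  'low': 3 records × 10 = 30
  'medium': 3 records × 2 = 6
  'high': 1 records × 9 = 9
Step 3: Sum all mapped values = 60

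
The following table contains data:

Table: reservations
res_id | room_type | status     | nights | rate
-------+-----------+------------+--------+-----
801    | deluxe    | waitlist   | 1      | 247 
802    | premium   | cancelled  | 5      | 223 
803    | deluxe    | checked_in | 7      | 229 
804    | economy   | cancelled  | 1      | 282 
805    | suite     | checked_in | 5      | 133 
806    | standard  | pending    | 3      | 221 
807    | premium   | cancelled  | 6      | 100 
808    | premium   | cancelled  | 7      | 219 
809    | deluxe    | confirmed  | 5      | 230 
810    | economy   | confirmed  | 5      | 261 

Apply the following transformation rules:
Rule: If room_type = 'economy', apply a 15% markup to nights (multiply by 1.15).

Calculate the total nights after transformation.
45.9

Step 1: Records with room_type = 'economy' have total nights = 6
Step 2: Apply multiplier: 6 × 1.15 = 6.9
Step 3: Other records total: 39
Step 4: Final sum = 6.9 + 39 = 45.9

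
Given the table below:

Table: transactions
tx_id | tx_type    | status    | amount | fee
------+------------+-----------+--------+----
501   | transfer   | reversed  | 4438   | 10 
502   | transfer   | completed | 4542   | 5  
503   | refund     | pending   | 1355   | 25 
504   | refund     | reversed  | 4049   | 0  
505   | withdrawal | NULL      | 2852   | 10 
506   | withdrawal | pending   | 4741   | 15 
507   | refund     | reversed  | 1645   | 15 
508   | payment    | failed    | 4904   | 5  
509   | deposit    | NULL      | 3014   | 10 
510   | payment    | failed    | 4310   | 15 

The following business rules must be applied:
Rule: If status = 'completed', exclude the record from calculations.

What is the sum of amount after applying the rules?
31308

Step 1: Identify records where status = 'completed'
Step 2: The excluded records sum to 4542
Step 3: Original total amount = 35850
Step 4: Remaining total = 35850 - 4542 = 31308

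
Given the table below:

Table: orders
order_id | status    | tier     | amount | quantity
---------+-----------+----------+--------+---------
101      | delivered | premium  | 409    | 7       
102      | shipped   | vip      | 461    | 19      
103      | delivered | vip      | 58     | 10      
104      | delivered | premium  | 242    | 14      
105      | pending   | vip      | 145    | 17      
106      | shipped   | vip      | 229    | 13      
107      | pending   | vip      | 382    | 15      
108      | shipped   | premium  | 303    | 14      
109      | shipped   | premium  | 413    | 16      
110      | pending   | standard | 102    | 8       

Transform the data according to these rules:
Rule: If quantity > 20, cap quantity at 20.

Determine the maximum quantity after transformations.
19

Step 1: Original maximum quantity = 19
Step 2: Check cap of 20 against maximum
Step 3: No records exceed the cap (max 19 <= cap 20), so no capping applies
Step 4: Maximum after transformation = 19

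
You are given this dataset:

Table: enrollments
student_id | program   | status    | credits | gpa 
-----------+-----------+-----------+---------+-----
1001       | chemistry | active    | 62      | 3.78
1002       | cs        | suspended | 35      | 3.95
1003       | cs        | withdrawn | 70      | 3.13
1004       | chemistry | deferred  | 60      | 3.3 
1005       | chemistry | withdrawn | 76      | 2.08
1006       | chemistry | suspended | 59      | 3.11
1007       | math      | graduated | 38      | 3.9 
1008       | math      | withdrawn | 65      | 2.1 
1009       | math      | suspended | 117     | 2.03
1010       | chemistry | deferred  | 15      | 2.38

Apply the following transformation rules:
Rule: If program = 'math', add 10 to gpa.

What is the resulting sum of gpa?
59.76

Step 1: Count records where program = 'math': 3
Step 2: Total bonus added: 3 × 10 = 30
Step 3: Original sum of gpa: 29.76
Step 4: Final sum = 29.76 + 30 = 59.76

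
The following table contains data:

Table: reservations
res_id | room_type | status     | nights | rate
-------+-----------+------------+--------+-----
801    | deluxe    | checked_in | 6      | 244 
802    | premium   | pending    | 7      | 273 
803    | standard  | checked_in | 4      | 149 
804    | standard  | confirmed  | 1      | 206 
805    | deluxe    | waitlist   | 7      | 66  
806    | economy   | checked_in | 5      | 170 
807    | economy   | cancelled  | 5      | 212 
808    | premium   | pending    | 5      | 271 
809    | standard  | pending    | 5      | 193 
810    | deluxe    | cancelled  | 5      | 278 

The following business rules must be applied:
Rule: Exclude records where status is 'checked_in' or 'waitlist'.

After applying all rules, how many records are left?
6

Step 1: Count records to exclude
  - 3 (checked_in) + 1 (waitlist) = 4 records
Step 2: Total records: 10
Step 3: Remaining = 10 - 4 = 6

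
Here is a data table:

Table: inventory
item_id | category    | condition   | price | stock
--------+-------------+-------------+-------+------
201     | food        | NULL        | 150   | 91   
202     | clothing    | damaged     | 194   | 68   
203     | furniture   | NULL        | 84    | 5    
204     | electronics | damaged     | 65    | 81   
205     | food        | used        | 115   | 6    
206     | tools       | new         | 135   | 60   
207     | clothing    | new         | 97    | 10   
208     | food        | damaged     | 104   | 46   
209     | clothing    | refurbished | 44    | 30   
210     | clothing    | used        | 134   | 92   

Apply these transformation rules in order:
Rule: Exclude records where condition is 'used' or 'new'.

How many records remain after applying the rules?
6

Step 1: Count records to exclude
  - 2 (used) + 2 (new) = 4 records
Step 2: Total records: 10
Step 3: Remaining = 10 - 4 = 6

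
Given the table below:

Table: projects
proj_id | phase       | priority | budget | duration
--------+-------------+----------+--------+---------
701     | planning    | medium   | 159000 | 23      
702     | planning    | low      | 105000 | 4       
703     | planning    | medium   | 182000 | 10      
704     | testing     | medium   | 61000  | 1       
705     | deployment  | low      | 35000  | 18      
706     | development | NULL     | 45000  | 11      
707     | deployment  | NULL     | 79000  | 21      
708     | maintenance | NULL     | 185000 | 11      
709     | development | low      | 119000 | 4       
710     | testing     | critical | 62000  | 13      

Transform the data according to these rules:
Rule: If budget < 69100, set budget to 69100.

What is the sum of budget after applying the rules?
1105400

Step 1: 4 records have budget < 69100
Step 2: These records originally summed to 203000
Step 3: After setting to minimum: 4 × 69100 = 276400
Step 4: Unaffected records sum: 829000
Step 5: Final sum = 276400 + 829000 = 1105400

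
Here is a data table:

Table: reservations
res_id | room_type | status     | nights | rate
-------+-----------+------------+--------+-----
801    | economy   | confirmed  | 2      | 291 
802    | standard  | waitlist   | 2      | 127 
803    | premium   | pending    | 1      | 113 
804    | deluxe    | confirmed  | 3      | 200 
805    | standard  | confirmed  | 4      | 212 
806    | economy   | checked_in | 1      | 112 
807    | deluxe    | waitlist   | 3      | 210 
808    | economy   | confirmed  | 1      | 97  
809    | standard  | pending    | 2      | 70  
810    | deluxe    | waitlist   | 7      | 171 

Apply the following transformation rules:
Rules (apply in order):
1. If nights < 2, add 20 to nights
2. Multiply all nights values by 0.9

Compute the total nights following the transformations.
77.4

Step 1: Apply Rule 1 - Add 20 to records with nights < 2
  - 3 records affected: 3 + (3 × 20) = 63
  - Unaffected records: 23
  - Sum after Rule 1: 86
Step 2: Apply Rule 2 - Multiply all by 0.9
  - 86 × 0.9 = 77.4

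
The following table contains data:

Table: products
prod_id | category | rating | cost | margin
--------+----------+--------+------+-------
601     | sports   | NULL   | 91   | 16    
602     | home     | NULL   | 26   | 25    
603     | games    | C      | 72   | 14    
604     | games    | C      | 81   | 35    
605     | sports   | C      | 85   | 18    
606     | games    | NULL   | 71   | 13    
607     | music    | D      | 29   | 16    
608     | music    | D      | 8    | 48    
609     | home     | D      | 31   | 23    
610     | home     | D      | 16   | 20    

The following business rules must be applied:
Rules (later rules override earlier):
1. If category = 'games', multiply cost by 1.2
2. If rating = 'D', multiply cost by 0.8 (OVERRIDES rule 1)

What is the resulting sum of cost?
538.0

Step 1: Rule 2 takes priority for records with rating = 'D'
  - 4 records: 84 × 0.8 = 67.2
Step 2: Rule 1 applies to remaining records with category = 'games'
  - 3 records: 224 × 1.2 = 268.8
Step 3: Other records unchanged: 202
Step 4: Final sum = 67.2 + 268.8 + 202 = 538.0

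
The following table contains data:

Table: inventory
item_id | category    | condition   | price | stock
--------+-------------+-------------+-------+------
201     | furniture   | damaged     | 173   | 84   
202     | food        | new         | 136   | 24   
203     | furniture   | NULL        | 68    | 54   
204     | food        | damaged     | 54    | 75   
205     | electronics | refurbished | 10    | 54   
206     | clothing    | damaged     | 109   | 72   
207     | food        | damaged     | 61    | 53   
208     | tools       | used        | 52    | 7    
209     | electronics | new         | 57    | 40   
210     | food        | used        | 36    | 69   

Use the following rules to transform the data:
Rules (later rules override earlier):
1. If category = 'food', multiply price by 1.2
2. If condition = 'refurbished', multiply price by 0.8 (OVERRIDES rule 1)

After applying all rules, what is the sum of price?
811.4

Step 1: Rule 2 takes priority for records with condition = 'refurbished'
  - 1 records: 10 × 0.8 = 8.0
Step 2: Rule 1 applies to remaining records with category = 'food'
  - 4 records: 287 × 1.2 = 344.4
Step 3: Other records unchanged: 459
Step 4: Final sum = 8.0 + 344.4 + 459 = 811.4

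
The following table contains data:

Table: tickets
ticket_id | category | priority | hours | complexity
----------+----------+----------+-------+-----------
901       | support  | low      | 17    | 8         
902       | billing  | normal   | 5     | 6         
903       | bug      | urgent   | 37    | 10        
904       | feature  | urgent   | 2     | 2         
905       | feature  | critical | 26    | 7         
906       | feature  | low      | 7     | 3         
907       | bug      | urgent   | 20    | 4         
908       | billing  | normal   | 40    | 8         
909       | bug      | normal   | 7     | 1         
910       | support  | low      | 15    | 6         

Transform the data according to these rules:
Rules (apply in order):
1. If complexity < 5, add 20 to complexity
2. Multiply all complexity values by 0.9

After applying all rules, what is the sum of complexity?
121.5

Step 1: Apply Rule 1 - Add 20 to records with complexity < 5
  - 4 records affected: 10 + (4 × 20) = 90
  - Unaffected records: 45
  - Sum after Rule 1: 135
Step 2: Apply Rule 2 - Multiply all by 0.9
  - 135 × 0.9 = 121.5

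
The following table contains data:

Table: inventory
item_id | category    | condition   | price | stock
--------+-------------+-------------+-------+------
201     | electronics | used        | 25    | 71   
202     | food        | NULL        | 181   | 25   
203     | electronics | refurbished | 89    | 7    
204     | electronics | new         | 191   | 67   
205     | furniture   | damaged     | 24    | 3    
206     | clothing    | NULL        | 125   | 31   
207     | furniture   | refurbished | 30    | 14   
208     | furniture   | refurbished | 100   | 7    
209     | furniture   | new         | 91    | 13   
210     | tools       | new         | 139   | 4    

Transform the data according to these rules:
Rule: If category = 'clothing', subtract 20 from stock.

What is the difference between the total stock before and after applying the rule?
20

Step 1: Original sum of stock = 242
Step 2: 1 records have category = 'clothing'
Step 3: Each affected record changes by -20
Step 4: Total change = 1 × -20 = -20
Step 5: New sum = 242 + -20 = 222
Step 6: Difference = |222 - 242| = 20
        (Sum decreased by 20)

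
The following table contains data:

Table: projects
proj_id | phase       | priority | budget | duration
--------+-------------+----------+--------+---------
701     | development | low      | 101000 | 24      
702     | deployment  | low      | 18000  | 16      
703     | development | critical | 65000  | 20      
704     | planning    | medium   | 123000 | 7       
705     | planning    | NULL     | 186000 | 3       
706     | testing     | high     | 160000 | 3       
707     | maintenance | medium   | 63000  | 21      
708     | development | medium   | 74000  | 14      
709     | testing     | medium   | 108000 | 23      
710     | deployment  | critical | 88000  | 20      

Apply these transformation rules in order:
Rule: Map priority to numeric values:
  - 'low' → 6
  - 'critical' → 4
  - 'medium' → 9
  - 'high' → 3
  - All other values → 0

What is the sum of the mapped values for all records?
59

Step 1: Apply mapping to each record
Step 2: Count by status:
  'low': 2 records × 6 = 12
  'critical': 2 records × 4 = 8
  'medium': 4 records × 9 = 36
  'high': 1 records × 3 = 3
Step 3: Sum all mapped values = 59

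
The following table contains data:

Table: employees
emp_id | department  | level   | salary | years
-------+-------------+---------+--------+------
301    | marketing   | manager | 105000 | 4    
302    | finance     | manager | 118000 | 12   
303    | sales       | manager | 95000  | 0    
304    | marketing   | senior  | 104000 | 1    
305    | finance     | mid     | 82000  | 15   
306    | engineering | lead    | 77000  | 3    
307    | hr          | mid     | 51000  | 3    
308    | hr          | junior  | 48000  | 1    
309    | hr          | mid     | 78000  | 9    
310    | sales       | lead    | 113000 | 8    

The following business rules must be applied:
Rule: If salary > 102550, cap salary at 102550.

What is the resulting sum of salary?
841200

Step 1: 4 records have salary > 102550
Step 2: These records originally summed to 440000
Step 3: After capping: 4 × 102550 = 410200
Step 4: Unaffected records sum: 431000
Step 5: Final sum = 410200 + 431000 = 841200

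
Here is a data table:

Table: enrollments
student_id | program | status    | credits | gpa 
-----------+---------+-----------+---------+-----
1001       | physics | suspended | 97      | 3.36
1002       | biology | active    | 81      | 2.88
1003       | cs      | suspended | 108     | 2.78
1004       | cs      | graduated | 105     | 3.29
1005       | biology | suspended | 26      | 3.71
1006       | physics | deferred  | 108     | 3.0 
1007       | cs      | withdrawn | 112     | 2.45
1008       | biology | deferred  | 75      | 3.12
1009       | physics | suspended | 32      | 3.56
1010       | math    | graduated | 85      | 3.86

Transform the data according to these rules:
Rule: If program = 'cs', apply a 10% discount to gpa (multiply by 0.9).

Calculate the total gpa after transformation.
31.16

Step 1: Records with program = 'cs' have total gpa = 8.52
Step 2: Apply multiplier: 8.52 × 0.9 = 7.67
Step 3: Other records total: 23.49
Step 4: Final sum = 7.67 + 23.49 = 31.16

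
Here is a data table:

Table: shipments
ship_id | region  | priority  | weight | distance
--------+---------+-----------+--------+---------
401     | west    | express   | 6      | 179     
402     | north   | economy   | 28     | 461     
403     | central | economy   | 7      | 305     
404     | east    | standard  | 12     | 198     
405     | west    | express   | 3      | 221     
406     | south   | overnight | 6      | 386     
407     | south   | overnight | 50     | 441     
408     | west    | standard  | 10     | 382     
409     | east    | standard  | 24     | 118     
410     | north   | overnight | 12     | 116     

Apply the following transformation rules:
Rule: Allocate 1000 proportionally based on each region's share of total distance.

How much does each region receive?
central: 108.66, east: 112.58, north: 205.56, south: 294.62, west: 278.59

Step 1: Calculate total distance = 2807
Step 2: Calculate each region's proportion:
  central: 305/2807 = 10.87% → 108.66
  east: 316/2807 = 11.26% → 112.58
  north: 577/2807 = 20.56% → 205.56
  south: 827/2807 = 29.46% → 294.62
  west: 782/2807 = 27.86% → 278.59
Step 3: Verify: sum of allocations ≈ 1000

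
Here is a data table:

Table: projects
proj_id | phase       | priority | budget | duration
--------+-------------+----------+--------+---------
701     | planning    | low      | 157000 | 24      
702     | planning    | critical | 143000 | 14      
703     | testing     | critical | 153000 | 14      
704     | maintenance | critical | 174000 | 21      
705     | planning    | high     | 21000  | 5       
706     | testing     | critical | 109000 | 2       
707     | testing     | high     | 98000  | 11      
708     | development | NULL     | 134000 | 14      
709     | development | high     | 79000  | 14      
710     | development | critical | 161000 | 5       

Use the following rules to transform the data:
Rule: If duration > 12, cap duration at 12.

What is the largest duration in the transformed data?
12

Step 1: Original maximum duration = 24
Step 2: Apply cap at 12
Step 3: 6 records had duration > 12 and were capped
Step 4: Maximum after transformation = 12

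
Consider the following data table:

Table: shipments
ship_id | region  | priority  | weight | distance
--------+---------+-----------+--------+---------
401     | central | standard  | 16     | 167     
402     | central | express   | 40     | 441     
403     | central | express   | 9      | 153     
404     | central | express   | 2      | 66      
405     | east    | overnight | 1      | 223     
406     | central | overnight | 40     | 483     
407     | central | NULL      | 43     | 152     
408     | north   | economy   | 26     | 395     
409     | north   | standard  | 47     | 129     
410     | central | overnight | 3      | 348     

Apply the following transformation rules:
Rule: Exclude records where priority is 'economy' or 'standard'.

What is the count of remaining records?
7

Step 1: Count records to exclude
  - 1 (economy) + 2 (standard) = 3 records
Step 2: Total records: 10
Step 3: Remaining = 10 - 3 = 7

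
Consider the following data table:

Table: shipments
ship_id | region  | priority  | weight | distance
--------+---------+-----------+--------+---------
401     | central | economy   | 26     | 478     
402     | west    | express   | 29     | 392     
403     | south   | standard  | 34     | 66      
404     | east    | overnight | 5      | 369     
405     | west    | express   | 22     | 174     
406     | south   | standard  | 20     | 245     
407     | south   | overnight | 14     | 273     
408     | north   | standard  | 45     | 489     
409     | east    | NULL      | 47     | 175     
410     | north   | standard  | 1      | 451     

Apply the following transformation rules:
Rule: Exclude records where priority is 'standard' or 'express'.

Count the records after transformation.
4

Step 1: Count records to exclude
  - 4 (standard) + 2 (express) = 6 records
Step 2: Total records: 10
Step 3: Remaining = 10 - 6 = 4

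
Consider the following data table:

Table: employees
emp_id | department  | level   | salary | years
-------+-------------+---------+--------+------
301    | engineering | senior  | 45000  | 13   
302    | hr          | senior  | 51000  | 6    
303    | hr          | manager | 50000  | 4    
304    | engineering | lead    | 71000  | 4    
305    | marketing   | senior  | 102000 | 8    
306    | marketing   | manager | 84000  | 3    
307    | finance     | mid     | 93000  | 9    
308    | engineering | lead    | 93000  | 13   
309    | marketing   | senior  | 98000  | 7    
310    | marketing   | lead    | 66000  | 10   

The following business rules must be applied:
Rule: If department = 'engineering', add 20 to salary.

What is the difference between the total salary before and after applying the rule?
60

Step 1: Original sum of salary = 753000
Step 2: 3 records have department = 'engineering'
Step 3: Each affected record changes by 20
Step 4: Total change = 3 × 20 = 60
Step 5: New sum = 753000 + 60 = 753060
Step 6: Difference = |753060 - 753000| = 60
        (Sum increased by 60)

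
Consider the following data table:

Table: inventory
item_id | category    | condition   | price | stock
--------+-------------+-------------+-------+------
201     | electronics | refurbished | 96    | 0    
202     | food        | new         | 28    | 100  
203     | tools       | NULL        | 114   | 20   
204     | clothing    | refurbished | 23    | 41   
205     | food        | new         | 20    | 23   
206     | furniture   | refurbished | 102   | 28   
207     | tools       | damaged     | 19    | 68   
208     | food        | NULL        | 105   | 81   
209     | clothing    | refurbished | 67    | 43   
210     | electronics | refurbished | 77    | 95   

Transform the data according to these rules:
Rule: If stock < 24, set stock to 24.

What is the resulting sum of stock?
528

Step 1: 3 records have stock < 24
Step 2: These records originally summed to 43
Step 3: After setting to minimum: 3 × 24 = 72
Step 4: Unaffected records sum: 456
Step 5: Final sum = 72 + 456 = 528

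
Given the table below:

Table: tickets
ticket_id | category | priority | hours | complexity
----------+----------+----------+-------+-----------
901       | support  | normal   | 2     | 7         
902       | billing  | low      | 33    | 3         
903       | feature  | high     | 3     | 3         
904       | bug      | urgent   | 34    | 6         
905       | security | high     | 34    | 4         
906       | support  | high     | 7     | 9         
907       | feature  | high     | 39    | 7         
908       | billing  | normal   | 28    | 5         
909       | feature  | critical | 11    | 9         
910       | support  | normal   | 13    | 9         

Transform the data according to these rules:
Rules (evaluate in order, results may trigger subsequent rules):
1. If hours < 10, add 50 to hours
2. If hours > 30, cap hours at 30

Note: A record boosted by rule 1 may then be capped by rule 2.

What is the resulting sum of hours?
262

Step 1: Apply rule 1 to records with hours < 10
  - 3 records get bonus of 50
  - Of these, 3 records then exceed 30 and get capped
Step 2: Apply rule 2 to records with hours > 30
  - 4 records (original) are capped
Step 3: Calculate final sum = 262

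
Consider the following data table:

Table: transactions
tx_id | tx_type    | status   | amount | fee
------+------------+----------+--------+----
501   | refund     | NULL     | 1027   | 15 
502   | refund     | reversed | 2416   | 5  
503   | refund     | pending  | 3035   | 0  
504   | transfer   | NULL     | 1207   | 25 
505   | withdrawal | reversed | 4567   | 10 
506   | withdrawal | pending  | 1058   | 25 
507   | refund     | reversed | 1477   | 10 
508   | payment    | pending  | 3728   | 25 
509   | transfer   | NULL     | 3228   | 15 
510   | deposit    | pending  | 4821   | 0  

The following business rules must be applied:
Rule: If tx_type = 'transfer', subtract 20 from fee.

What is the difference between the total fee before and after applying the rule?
40

Step 1: Original sum of fee = 130
Step 2: 2 records have tx_type = 'transfer'
Step 3: Each affected record changes by -20
Step 4: Total change = 2 × -20 = -40
Step 5: New sum = 130 + -40 = 90
Step 6: Difference = |90 - 130| = 40
        (Sum decreased by 40)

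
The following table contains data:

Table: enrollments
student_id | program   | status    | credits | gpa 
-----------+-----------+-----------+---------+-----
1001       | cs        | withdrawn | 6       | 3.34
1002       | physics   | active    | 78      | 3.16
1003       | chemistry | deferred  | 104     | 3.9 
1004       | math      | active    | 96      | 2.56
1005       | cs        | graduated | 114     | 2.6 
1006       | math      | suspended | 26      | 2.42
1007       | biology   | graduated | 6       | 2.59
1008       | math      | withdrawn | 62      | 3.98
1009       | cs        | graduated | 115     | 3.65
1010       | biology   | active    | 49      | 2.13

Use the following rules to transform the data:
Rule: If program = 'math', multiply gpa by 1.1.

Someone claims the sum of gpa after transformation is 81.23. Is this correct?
No, the correct result is 31.23.

Step 1: Calculate the correct sum after transformation
Step 2: Apply multiplier 1.1 to records where program = 'math'
Step 3: Correct result = 31.23
Step 4: Claimed result = 81.23
Step 5: 31.23 ≠ 81.23
Conclusion: The claimed result is incorrect. The correct answer is 31.23.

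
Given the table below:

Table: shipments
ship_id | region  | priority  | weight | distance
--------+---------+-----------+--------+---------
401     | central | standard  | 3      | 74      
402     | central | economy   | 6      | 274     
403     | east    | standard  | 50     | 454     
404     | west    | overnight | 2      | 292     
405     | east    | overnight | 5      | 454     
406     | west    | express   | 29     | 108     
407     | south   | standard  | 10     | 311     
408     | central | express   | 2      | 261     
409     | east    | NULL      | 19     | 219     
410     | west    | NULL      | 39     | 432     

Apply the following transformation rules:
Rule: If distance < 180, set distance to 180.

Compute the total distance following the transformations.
3057

Step 1: 2 records have distance < 180
Step 2: These records originally summed to 182
Step 3: After setting to minimum: 2 × 180 = 360
Step 4: Unaffected records sum: 2697
Step 5: Final sum = 360 + 2697 = 3057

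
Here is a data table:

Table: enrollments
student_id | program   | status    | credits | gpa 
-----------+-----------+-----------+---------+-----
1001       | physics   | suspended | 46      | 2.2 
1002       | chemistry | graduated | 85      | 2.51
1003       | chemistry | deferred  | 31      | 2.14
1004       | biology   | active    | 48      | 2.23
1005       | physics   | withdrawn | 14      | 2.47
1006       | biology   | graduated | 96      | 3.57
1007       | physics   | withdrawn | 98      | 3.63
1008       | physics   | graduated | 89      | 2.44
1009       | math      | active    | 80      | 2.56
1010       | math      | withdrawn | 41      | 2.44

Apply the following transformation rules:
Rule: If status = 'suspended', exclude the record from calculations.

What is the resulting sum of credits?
582

Step 1: Identify records where status = 'suspended'
Step 2: The excluded records sum to 46
Step 3: Original total credits = 628
Step 4: Remaining total = 628 - 46 = 582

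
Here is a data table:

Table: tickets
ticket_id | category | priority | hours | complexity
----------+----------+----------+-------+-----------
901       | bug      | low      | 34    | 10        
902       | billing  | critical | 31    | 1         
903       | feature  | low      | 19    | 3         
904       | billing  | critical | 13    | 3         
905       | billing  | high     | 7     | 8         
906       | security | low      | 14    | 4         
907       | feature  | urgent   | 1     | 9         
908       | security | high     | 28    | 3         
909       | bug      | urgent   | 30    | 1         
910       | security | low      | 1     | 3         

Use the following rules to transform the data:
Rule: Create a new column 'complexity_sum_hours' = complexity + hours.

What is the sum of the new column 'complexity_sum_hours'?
223

Step 1: For each record, compute complexity + hours
Example calculations:
  10 + 34 = 44
  1 + 31 = 32
  3 + 19 = 22
  ...
Step 2: Sum all derived values
Step 3: Total = 223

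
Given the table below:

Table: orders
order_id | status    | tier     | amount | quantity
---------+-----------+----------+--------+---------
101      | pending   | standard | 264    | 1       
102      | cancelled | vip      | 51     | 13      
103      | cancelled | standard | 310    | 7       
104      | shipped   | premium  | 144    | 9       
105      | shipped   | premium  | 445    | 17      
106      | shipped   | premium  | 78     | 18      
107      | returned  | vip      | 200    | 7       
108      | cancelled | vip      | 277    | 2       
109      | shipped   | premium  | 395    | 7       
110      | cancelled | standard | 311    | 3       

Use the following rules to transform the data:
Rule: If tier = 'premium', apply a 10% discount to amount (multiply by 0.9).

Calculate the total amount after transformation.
2368.8

Step 1: Records with tier = 'premium' have total amount = 1062
Step 2: Apply multiplier: 1062 × 0.9 = 955.8
Step 3: Other records total: 1413
Step 4: Final sum = 955.8 + 1413 = 2368.8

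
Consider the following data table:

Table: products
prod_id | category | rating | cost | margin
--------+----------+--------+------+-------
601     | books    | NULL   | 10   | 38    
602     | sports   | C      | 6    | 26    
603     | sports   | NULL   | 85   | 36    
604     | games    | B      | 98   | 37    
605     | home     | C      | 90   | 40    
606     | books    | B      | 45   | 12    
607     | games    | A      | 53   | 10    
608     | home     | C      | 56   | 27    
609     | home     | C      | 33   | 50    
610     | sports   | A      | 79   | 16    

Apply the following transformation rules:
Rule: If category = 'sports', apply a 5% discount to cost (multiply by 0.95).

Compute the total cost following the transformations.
546.5

Step 1: Records with category = 'sports' have total cost = 170
Step 2: Apply multiplier: 170 × 0.95 = 161.5
Step 3: Other records total: 385
Step 4: Final sum = 161.5 + 385 = 546.5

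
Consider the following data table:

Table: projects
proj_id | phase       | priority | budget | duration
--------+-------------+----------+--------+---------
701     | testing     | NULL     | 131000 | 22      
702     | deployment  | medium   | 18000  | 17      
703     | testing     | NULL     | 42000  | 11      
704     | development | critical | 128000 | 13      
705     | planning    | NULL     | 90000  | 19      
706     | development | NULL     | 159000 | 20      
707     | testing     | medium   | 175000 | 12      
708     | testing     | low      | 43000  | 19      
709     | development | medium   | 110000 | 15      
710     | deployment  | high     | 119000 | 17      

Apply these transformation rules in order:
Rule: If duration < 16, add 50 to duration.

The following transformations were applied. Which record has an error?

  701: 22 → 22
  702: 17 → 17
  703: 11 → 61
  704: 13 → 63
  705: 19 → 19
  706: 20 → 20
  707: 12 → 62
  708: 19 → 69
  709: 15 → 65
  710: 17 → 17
Record 708 has an error. The correct transformed value should be 19, not 69.

Step 1: Check each record against the rule
Step 2: Record 708 has duration = 19
Step 3: Since 19 >= 16, the bonus should not have been applied
Step 4: Correct value = 19, but claimed value = 69
Conclusion: Record 708 has the error.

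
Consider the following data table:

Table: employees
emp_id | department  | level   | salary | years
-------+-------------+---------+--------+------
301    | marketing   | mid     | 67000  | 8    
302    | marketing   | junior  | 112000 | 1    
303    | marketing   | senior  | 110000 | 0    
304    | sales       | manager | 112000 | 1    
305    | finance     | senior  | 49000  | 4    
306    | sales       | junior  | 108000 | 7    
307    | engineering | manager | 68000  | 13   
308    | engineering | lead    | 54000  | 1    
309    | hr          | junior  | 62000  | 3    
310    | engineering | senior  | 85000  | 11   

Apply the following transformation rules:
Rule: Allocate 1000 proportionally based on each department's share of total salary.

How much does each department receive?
engineering: 250.3, finance: 59.25, hr: 74.97, marketing: 349.46, sales: 266.02

Step 1: Calculate total salary = 827000
Step 2: Calculate each department's proportion:
  engineering: 207000/827000 = 25.03% → 250.3
  finance: 49000/827000 = 5.93% → 59.25
  hr: 62000/827000 = 7.50% → 74.97
  marketing: 289000/827000 = 34.95% → 349.46
  sales: 220000/827000 = 26.60% → 266.02
Step 3: Verify: sum of allocations ≈ 1000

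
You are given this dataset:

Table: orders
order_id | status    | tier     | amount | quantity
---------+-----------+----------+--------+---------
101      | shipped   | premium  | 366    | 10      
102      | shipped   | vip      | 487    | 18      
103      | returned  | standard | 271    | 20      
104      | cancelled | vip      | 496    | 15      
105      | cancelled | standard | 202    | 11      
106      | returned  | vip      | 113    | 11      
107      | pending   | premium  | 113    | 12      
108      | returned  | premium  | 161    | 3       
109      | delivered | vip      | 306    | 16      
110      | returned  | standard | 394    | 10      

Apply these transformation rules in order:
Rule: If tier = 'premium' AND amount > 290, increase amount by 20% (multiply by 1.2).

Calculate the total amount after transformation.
2982.2

Step 1: Find records where tier = 'premium' AND amount > 290
Step 2: 1 records match, summing to 366
Step 3: After multiplier: 366 × 1.2 = 439.2
Step 4: Unaffected records sum: 2543
Step 5: Final sum = 439.2 + 2543 = 2982.2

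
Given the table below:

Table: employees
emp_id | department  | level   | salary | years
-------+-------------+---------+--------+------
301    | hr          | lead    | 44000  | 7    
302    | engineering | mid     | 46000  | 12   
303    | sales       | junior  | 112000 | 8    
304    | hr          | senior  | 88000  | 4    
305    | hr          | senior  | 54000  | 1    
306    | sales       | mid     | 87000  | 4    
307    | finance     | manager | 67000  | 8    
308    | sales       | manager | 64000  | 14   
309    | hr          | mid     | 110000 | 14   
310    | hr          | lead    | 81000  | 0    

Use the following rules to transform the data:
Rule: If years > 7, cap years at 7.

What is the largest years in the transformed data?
7

Step 1: Original maximum years = 14
Step 2: Apply cap at 7
Step 3: 5 records had years > 7 and were capped
Step 4: Maximum after transformation = 7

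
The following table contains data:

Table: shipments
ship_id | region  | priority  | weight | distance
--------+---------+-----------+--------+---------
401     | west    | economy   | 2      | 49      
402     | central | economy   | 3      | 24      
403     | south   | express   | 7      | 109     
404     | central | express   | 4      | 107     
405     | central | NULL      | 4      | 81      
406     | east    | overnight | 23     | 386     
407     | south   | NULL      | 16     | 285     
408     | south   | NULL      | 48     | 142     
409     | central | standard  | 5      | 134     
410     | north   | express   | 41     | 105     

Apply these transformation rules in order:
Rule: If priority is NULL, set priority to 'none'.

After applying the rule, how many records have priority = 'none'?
3

Step 1: Count records where priority IS NULL
Step 2: Found 3 records with NULL priority
Step 3: These records will have priority set to 'none'
Step 4: Records already having priority = 'none': 0
Step 5: Answer: 3 + 0 = 3 records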